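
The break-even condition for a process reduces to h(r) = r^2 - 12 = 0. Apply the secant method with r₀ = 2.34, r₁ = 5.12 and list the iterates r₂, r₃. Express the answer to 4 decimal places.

3.2146, 3.4145

h(2.34) = -6.524400, h(5.12) = 14.214400
r₂ = 5.120000 − 14.214400·(5.120000 − 2.340000) / (14.214400 − (-6.524400)) = 5.120000 − (39.516032)/(20.738800) = 3.214584
h(3.214584) = -1.666447
r₃ = 3.214584 − (-1.666447)·(3.214584 − 5.120000) / (-1.666447 − 14.214400) = 3.214584 − (3.175274)/(-15.880847) = 3.414528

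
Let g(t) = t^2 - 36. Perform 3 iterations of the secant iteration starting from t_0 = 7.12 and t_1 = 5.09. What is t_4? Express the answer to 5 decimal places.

g(7.12) = 14.6944000, g(5.09) = -10.0919000
t_2 = 5.0900000 − (-10.0919000)·(5.0900000 − 7.1200000) / (-10.0919000 − 14.6944000) = 5.0900000 − (20.4865570)/(-24.7863000) = 5.9165274
g(5.9165274) = -0.9947031
t_3 = 5.9165274 − (-0.9947031)·(5.9165274 − 5.0900000) / (-0.9947031 − (-10.0919000)) = 5.9165274 − (-0.8221494)/(9.0971969) = 6.0069014
g(6.0069014) = 0.0828640
t_4 = 6.0069014 − 0.0828640·(6.0069014 − 5.9165274) / (0.0828640 − (-0.9947031)) = 6.0069014 − (0.0074887)/(1.0775671) = 5.9999517

5.99995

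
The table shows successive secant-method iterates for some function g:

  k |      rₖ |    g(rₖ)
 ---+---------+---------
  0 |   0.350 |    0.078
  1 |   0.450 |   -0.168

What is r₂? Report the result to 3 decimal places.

r₂ = 0.450 − (-0.168)·(0.450 − 0.350) / (-0.168 − 0.078)
   = 0.450 − (-0.01680)/(-0.24600) = 0.38171

0.382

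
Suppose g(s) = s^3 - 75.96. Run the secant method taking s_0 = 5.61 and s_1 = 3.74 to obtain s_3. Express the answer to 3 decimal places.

g(5.61) = 100.59848, g(3.74) = -23.64638
s_2 = 3.74000 − (-23.64638)·(3.74000 − 5.61000) / (-23.64638 − 100.59848) = 3.74000 − (44.21872)/(-124.24486) = 4.09590
g(4.09590) = -7.24557
s_3 = 4.09590 − (-7.24557)·(4.09590 − 3.74000) / (-7.24557 − (-23.64638)) = 4.09590 − (-2.57870)/(16.40081) = 4.25313

4.253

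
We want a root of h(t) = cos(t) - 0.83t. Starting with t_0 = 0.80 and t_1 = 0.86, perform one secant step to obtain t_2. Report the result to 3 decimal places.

h(0.80) = 0.03271, h(0.86) = -0.06136
t_2 = 0.86000 − (-0.06136)·(0.86000 − 0.80000) / (-0.06136 − 0.03271) = 0.86000 − (-0.00368)/(-0.09407) = 0.82086

0.821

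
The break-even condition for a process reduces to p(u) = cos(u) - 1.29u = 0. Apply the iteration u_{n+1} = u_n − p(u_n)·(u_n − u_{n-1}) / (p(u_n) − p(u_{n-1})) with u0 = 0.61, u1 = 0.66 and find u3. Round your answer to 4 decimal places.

0.6275

p(0.61) = 0.032748, p(0.66) = -0.061408
u2 = 0.660000 − (-0.061408)·(0.660000 − 0.610000) / (-0.061408 − 0.032748) = 0.660000 − (-0.003070)/(-0.094156) = 0.627390
p(0.627390) = 0.000229
u3 = 0.627390 − 0.000229·(0.627390 − 0.660000) / (0.000229 − (-0.061408)) = 0.627390 − (-0.000007)/(0.061636) = 0.627511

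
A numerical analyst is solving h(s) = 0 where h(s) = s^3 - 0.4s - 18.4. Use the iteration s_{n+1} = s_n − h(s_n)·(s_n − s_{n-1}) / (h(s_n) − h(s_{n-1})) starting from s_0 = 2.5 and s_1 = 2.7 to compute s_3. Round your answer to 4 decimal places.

2.6905

h(2.5) = -3.775000, h(2.7) = 0.203000
s_2 = 2.700000 − 0.203000·(2.700000 − 2.500000) / (0.203000 − (-3.775000)) = 2.700000 − (0.040600)/(3.978000) = 2.689794
h(2.689794) = -0.015283
s_3 = 2.689794 − (-0.015283)·(2.689794 − 2.700000) / (-0.015283 − 0.203000) = 2.689794 − (0.000156)/(-0.218283) = 2.690508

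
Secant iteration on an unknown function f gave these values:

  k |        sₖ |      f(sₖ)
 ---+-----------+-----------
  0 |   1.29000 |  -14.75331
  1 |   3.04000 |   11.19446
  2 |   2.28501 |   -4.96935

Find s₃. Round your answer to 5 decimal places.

2.51712

s₃ = 2.28501 − (-4.96935)·(2.28501 − 3.04000) / (-4.96935 − 11.19446)
   = 2.28501 − (3.7518096)/(-16.1638100) = 2.5171217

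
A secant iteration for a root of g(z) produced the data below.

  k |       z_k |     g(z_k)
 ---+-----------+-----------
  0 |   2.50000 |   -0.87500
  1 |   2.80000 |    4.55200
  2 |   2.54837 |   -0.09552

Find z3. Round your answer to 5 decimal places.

z3 = 2.54837 − (-0.09552)·(2.54837 − 2.80000) / (-0.09552 − 4.55200)
   = 2.54837 − (0.0240357)/(-4.6475200) = 2.5535417

2.55354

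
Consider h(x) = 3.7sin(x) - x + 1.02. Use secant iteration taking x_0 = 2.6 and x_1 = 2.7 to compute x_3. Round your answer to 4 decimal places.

2.6772

h(2.6) = 0.327355, h(2.7) = -0.098694
x_2 = 2.700000 − (-0.098694)·(2.700000 − 2.600000) / (-0.098694 − 0.327355) = 2.700000 − (-0.009869)/(-0.426050) = 2.676835
h(2.676835) = 0.001528
x_3 = 2.676835 − 0.001528·(2.676835 − 2.700000) / (0.001528 − (-0.098694)) = 2.676835 − (-0.000035)/(0.100222) = 2.677188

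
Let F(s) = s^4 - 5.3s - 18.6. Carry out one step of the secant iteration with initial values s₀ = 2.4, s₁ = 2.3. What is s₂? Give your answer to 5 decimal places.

2.36017

F(2.4) = 1.8576000, F(2.3) = -2.8059000
s₂ = 2.3000000 − (-2.8059000)·(2.3000000 − 2.4000000) / (-2.8059000 − 1.8576000) = 2.3000000 − (0.2805900)/(-4.6635000) = 2.3601673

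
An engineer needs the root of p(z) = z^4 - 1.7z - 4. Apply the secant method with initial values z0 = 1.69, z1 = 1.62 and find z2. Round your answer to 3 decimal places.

p(1.69) = 1.28431, p(1.62) = 0.13348
z2 = 1.62000 − 0.13348·(1.62000 − 1.69000) / (0.13348 − 1.28431) = 1.62000 − (-0.00934)/(-1.15083) = 1.61188

1.612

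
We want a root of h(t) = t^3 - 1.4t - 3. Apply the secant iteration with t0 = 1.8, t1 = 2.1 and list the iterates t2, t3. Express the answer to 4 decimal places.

h(1.8) = 0.312000, h(2.1) = 3.321000
t2 = 2.100000 − 3.321000·(2.100000 − 1.800000) / (3.321000 − 0.312000) = 2.100000 − (0.996300)/(3.009000) = 1.768893
h(1.768893) = 0.058388
t3 = 1.768893 − 0.058388·(1.768893 − 2.100000) / (0.058388 − 3.321000) = 1.768893 − (-0.019332)/(-3.262612) = 1.762968

1.7689, 1.7630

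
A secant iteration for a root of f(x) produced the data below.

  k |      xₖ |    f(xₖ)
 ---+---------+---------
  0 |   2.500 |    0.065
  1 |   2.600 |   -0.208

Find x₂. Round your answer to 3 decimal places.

2.524

x₂ = 2.600 − (-0.208)·(2.600 − 2.500) / (-0.208 − 0.065)
   = 2.600 − (-0.02080)/(-0.27300) = 2.52381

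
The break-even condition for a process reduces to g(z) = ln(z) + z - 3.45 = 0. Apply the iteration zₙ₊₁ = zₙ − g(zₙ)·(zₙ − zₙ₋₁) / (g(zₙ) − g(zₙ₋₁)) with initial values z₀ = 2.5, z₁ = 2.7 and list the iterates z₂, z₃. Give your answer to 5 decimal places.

2.52434, 2.52411

g(2.5) = -0.0337093, g(2.7) = 0.2432518
z₂ = 2.7000000 − 0.2432518·(2.7000000 − 2.5000000) / (0.2432518 − (-0.0337093)) = 2.7000000 − (0.0486504)/(0.2769610) = 2.5243422
g(2.5243422) = 0.0003228
z₃ = 2.5243422 − 0.0003228·(2.5243422 − 2.7000000) / (0.0003228 − 0.2432518) = 2.5243422 − (-0.0000567)/(-0.2429290) = 2.5241089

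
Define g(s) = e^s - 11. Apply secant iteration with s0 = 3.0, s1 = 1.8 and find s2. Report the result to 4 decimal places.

2.2232

g(3.0) = 9.085537, g(1.8) = -4.950353
s2 = 1.800000 − (-4.950353)·(1.800000 − 3.000000) / (-4.950353 − 9.085537) = 1.800000 − (5.940423)/(-14.035889) = 2.223231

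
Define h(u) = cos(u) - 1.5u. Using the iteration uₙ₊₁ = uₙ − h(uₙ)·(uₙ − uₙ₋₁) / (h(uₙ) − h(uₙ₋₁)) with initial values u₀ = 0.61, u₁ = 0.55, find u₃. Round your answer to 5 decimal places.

0.56357

h(0.61) = -0.0953520, h(0.55) = 0.0275245
u₂ = 0.5500000 − 0.0275245·(0.5500000 − 0.6100000) / (0.0275245 − (-0.0953520)) = 0.5500000 − (-0.0016515)/(0.1228765) = 0.5634401
h(0.5634401) = 0.0002626
u₃ = 0.5634401 − 0.0002626·(0.5634401 − 0.5500000) / (0.0002626 − 0.0275245) = 0.5634401 − (0.0000035)/(-0.0272619) = 0.5635696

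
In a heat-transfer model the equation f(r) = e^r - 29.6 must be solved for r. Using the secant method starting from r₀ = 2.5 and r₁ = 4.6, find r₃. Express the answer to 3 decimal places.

3.149

f(2.5) = -17.41751, f(4.6) = 69.88432
r₂ = 4.60000 − 69.88432·(4.60000 − 2.50000) / (69.88432 − (-17.41751)) = 4.60000 − (146.75706)/(87.30182) = 2.91897
f(2.91897) = -11.07782
r₃ = 2.91897 − (-11.07782)·(2.91897 − 4.60000) / (-11.07782 − 69.88432) = 2.91897 − (18.62215)/(-80.96213) = 3.14898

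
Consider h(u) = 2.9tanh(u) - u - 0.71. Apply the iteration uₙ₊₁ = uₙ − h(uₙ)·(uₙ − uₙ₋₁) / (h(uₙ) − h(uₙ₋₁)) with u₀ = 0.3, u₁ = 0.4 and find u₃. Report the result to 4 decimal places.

0.4055

h(0.3) = -0.165193, h(0.4) = -0.008148
u₂ = 0.400000 − (-0.008148)·(0.400000 − 0.300000) / (-0.008148 − (-0.165193)) = 0.400000 − (-0.000815)/(0.157045) = 0.405188
h(0.405188) = -0.000488
u₃ = 0.405188 − (-0.000488)·(0.405188 − 0.400000) / (-0.000488 − (-0.008148)) = 0.405188 − (-0.000003)/(0.007660) = 0.405519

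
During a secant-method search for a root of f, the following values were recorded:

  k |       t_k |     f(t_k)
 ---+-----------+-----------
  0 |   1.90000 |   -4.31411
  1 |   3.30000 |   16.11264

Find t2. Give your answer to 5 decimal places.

t2 = 3.30000 − 16.11264·(3.30000 − 1.90000) / (16.11264 − (-4.31411))
   = 3.30000 − (22.5576960)/(20.4267500) = 2.1956787

2.19568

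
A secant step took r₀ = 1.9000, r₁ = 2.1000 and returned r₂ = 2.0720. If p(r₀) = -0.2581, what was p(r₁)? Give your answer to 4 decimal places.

0.0420

The secant line through (1.9000, -0.2581) and (2.1000, p(r₁)) crosses zero at r₂ = 2.0720.
So (1.9000, -0.2581), (2.1000, p(r₁)), (2.0720, 0) are collinear:
p(r₁) = -0.2581 · (2.1000 − 2.0720) / (1.9000 − 2.0720) = -0.2581 · (0.028000)/(-0.172000) = 0.042016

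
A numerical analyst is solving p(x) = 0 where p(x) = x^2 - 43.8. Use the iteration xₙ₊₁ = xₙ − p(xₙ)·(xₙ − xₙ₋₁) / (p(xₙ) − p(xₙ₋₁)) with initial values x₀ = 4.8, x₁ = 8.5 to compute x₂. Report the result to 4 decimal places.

p(4.8) = -20.760000, p(8.5) = 28.450000
x₂ = 8.500000 − 28.450000·(8.500000 − 4.800000) / (28.450000 − (-20.760000)) = 8.500000 − (105.265000)/(49.210000) = 6.360902

6.3609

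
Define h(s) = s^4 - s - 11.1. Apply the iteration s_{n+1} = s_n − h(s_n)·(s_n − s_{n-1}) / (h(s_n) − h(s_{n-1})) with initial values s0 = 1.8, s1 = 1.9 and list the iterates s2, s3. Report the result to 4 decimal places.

1.8987, 1.8988

h(1.8) = -2.402400, h(1.9) = 0.032100
s2 = 1.900000 − 0.032100·(1.900000 − 1.800000) / (0.032100 − (-2.402400)) = 1.900000 − (0.003210)/(2.434500) = 1.898681
h(1.898681) = -0.002719
s3 = 1.898681 − (-0.002719)·(1.898681 − 1.900000) / (-0.002719 − 0.032100) = 1.898681 − (0.000004)/(-0.034819) = 1.898784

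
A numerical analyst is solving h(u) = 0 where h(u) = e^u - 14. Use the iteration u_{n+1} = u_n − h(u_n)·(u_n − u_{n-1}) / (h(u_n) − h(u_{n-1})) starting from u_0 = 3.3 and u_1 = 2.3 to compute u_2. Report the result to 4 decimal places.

h(3.3) = 13.112639, h(2.3) = -4.025818
u_2 = 2.300000 − (-4.025818)·(2.300000 − 3.300000) / (-4.025818 − 13.112639) = 2.300000 − (4.025818)/(-17.138456) = 2.534900

2.5349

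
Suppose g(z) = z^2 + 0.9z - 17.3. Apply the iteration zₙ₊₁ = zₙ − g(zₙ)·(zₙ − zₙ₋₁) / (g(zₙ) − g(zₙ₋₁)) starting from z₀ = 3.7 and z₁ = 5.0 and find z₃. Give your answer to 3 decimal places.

3.733

g(3.7) = -0.28000, g(5.0) = 12.20000
z₂ = 5.00000 − 12.20000·(5.00000 − 3.70000) / (12.20000 − (-0.28000)) = 5.00000 − (15.86000)/(12.48000) = 3.72917
g(3.72917) = -0.03707
z₃ = 3.72917 − (-0.03707)·(3.72917 − 5.00000) / (-0.03707 − 12.20000) = 3.72917 − (0.04710)/(-12.23707) = 3.73302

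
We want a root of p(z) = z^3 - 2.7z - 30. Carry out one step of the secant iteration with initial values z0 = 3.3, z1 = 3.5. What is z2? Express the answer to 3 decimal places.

3.393

p(3.3) = -2.97300, p(3.5) = 3.42500
z2 = 3.50000 − 3.42500·(3.50000 − 3.30000) / (3.42500 − (-2.97300)) = 3.50000 − (0.68500)/(6.39800) = 3.39294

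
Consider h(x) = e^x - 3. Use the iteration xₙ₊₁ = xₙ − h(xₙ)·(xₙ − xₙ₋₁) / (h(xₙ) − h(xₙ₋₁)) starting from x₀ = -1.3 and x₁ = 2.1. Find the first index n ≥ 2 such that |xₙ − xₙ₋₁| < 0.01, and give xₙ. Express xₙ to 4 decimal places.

n = 8, xₙ = 1.0986

h(-1.3) = -2.727468, h(2.1) = 5.166170
x₂ = 2.100000 − 5.166170·(3.400000)/(7.893638) = -0.125207;  |Δ| = 2.225207
h(-0.125207) = -2.117686
x₃ = -0.125207 − (-2.117686)·(-2.225207)/(-7.283856) = 0.521743;  |Δ| = 0.646950
h(0.521743) = -1.315038
x₄ = 0.521743 − (-1.315038)·(0.646950)/(0.802647) = 1.581690;  |Δ| = 1.059947
h(1.581690) = 1.863166
x₅ = 1.581690 − 1.863166·(1.059947)/(3.178205) = 0.960315;  |Δ| = 0.621375
h(0.960315) = -0.387482
x₆ = 0.960315 − (-0.387482)·(-0.621375)/(-2.250648) = 1.067293;  |Δ| = 0.106979
h(1.067293) = -0.092501
x₇ = 1.067293 − (-0.092501)·(0.106979)/(0.294981) = 1.100840;  |Δ| = 0.033547
h(1.100840) = 0.006690
x₈ = 1.100840 − 0.006690·(0.033547)/(0.099191) = 1.098577;  |Δ| = 0.002263
|x₈ − x₇| = 0.002263 < 0.01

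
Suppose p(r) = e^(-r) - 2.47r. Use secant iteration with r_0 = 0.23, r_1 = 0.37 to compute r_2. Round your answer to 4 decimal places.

0.3005

p(0.23) = 0.226434, p(0.37) = -0.223166
r_2 = 0.370000 − (-0.223166)·(0.370000 − 0.230000) / (-0.223166 − 0.226434) = 0.370000 − (-0.031243)/(-0.449599) = 0.300509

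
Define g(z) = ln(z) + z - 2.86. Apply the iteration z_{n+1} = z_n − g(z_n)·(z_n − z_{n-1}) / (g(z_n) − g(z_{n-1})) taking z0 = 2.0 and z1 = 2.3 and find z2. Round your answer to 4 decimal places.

g(2.0) = -0.166853, g(2.3) = 0.272909
z2 = 2.300000 − 0.272909·(2.300000 − 2.000000) / (0.272909 − (-0.166853)) = 2.300000 − (0.081873)/(0.439762) = 2.113825

2.1138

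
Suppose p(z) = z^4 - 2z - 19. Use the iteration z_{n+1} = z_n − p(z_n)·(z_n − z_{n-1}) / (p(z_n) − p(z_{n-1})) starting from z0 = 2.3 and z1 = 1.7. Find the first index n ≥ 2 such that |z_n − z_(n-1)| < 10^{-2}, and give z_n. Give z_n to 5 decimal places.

p(2.3) = 4.3841000, p(1.7) = -14.0479000
z2 = 1.7000000 − (-14.0479000)·(-0.6000000)/(-18.4320000) = 2.1572884;  |Δ| = 0.4572884
p(2.1572884) = -1.6558541
z3 = 2.1572884 − (-1.6558541)·(0.4572884)/(12.3920459) = 2.2183924;  |Δ| = 0.0611039
p(2.2183924) = 0.7820610
z4 = 2.2183924 − 0.7820610·(0.0611039)/(2.4379150) = 2.1987908;  |Δ| = 0.0196016
p(2.1987908) = -0.0234428
z5 = 2.1987908 − (-0.0234428)·(-0.0196016)/(-0.8055037) = 2.1993612;  |Δ| = 0.0005705
|z5 − z4| = 0.0005705 < 10^{-2}

n = 5, z_n = 2.19936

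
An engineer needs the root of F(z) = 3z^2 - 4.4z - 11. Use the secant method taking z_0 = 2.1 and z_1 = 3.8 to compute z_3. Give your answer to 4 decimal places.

2.7517

F(2.1) = -7.010000, F(3.8) = 15.600000
z_2 = 3.800000 − 15.600000·(3.800000 − 2.100000) / (15.600000 − (-7.010000)) = 3.800000 − (26.520000)/(22.610000) = 2.627068
F(2.627068) = -1.854644
z_3 = 2.627068 − (-1.854644)·(2.627068 − 3.800000) / (-1.854644 − 15.600000) = 2.627068 − (2.175372)/(-17.454644) = 2.751698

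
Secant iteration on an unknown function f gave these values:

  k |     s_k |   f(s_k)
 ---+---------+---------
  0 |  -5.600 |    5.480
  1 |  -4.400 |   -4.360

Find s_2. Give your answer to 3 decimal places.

s_2 = -4.400 − (-4.360)·(-4.400 − (-5.600)) / (-4.360 − 5.480)
   = -4.400 − (-5.23200)/(-9.84000) = -4.93171

-4.932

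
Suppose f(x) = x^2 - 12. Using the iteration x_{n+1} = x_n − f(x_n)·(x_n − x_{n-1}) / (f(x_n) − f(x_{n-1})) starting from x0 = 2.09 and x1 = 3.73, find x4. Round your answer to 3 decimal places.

3.464

f(2.09) = -7.63190, f(3.73) = 1.91290
x2 = 3.73000 − 1.91290·(3.73000 − 2.09000) / (1.91290 − (-7.63190)) = 3.73000 − (3.13716)/(9.54480) = 3.40132
f(3.40132) = -0.43100
x3 = 3.40132 − (-0.43100)·(3.40132 − 3.73000) / (-0.43100 − 1.91290) = 3.40132 − (0.14166)/(-2.34390) = 3.46176
f(3.46176) = -0.01621
x4 = 3.46176 − (-0.01621)·(3.46176 − 3.40132) / (-0.01621 − (-0.43100)) = 3.46176 − (-0.00098)/(0.41479) = 3.46412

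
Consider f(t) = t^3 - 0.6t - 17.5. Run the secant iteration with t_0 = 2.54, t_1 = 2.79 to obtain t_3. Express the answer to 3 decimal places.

2.673

f(2.54) = -2.63694, f(2.79) = 2.54364
t_2 = 2.79000 − 2.54364·(2.79000 − 2.54000) / (2.54364 − (-2.63694)) = 2.79000 − (0.63591)/(5.18058) = 2.66725
f(2.66725) = -0.12492
t_3 = 2.66725 − (-0.12492)·(2.66725 − 2.79000) / (-0.12492 − 2.54364) = 2.66725 − (0.01533)/(-2.66856) = 2.67300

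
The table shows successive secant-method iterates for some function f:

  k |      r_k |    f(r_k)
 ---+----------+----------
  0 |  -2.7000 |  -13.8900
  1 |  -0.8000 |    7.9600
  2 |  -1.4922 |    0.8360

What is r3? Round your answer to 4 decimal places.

-1.5734

r3 = -1.4922 − 0.8360·(-1.4922 − (-0.8000)) / (0.8360 − 7.9600)
   = -1.4922 − (-0.578679)/(-7.124000) = -1.573430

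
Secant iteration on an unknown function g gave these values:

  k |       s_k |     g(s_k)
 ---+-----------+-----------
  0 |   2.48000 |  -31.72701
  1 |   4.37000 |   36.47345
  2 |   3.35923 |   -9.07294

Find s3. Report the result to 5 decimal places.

3.56058

s3 = 3.35923 − (-9.07294)·(3.35923 − 4.37000) / (-9.07294 − 36.47345)
   = 3.35923 − (9.1706556)/(-45.5463900) = 3.5605776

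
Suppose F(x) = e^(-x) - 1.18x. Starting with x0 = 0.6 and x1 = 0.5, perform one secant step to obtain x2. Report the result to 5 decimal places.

0.50941

F(0.6) = -0.1591884, F(0.5) = 0.0165307
x2 = 0.5000000 − 0.0165307·(0.5000000 − 0.6000000) / (0.0165307 − (-0.1591884)) = 0.5000000 − (-0.0016531)/(0.1757190) = 0.5094074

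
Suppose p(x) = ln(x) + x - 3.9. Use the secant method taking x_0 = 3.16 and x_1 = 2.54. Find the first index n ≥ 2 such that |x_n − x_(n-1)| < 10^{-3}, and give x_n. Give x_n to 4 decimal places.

p(3.16) = 0.410572, p(2.54) = -0.427836
x_2 = 2.540000 − (-0.427836)·(-0.620000)/(-0.838408) = 2.856383;  |Δ| = 0.316383
p(2.856383) = 0.005940
x_3 = 2.856383 − 0.005940·(0.316383)/(0.433775) = 2.852051;  |Δ| = 0.004332
p(2.852051) = 0.000090
x_4 = 2.852051 − 0.000090·(-0.004332)/(-0.005850) = 2.851985;  |Δ| = 0.000066
|x_4 − x_3| = 0.000066 < 10^{-3}

n = 4, x_n = 2.8520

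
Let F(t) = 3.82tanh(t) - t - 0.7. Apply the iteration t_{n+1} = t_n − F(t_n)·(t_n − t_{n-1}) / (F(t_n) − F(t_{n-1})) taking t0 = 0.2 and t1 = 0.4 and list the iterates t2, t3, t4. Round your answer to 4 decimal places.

F(0.2) = -0.146026, F(0.4) = 0.351405
t2 = 0.400000 − 0.351405·(0.400000 − 0.200000) / (0.351405 − (-0.146026)) = 0.400000 − (0.070281)/(0.497431) = 0.258712
F(0.258712) = 0.008094
t3 = 0.258712 − 0.008094·(0.258712 − 0.400000) / (0.008094 − 0.351405) = 0.258712 − (-0.001144)/(-0.343311) = 0.255381
F(0.255381) = -0.000494
t4 = 0.255381 − (-0.000494)·(0.255381 − 0.258712) / (-0.000494 − 0.008094) = 0.255381 − (0.000002)/(-0.008588) = 0.255573

0.2587, 0.2554, 0.2556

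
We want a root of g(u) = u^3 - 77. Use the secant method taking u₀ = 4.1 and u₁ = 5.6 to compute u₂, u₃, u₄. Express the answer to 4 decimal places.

4.2136, 4.2437, 4.2544

g(4.1) = -8.079000, g(5.6) = 98.616000
u₂ = 5.600000 − 98.616000·(5.600000 − 4.100000) / (98.616000 − (-8.079000)) = 5.600000 − (147.924000)/(106.695000) = 4.213581
g(4.213581) = -2.190979
u₃ = 4.213581 − (-2.190979)·(4.213581 − 5.600000) / (-2.190979 − 98.616000) = 4.213581 − (3.037616)/(-100.806979) = 4.243714
g(4.243714) = -0.574507
u₄ = 4.243714 − (-0.574507)·(4.243714 − 4.213581) / (-0.574507 − (-2.190979)) = 4.243714 − (-0.017312)/(1.616472) = 4.254423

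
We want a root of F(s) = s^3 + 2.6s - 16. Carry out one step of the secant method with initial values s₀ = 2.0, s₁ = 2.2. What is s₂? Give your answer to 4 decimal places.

F(2.0) = -2.800000, F(2.2) = 0.368000
s₂ = 2.200000 − 0.368000·(2.200000 − 2.000000) / (0.368000 − (-2.800000)) = 2.200000 − (0.073600)/(3.168000) = 2.176768

2.1768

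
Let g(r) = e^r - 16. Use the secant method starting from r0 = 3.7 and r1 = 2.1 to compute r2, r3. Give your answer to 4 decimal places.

g(3.7) = 24.447304, g(2.1) = -7.833830
r2 = 2.100000 − (-7.833830)·(2.100000 − 3.700000) / (-7.833830 − 24.447304) = 2.100000 − (12.534128)/(-32.281134) = 2.488280
g(2.488280) = -3.959448
r3 = 2.488280 − (-3.959448)·(2.488280 − 2.100000) / (-3.959448 − (-7.833830)) = 2.488280 − (-1.537376)/(3.874382) = 2.885086

2.4883, 2.8851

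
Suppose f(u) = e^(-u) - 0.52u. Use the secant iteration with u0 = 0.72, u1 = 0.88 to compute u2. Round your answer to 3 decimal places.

f(0.72) = 0.11235, f(0.88) = -0.04282
u2 = 0.88000 − (-0.04282)·(0.88000 − 0.72000) / (-0.04282 − 0.11235) = 0.88000 − (-0.00685)/(-0.15517) = 0.83585

0.836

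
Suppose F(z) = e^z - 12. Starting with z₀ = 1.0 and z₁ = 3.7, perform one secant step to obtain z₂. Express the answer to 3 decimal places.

1.664

F(1.0) = -9.28172, F(3.7) = 28.44730
z₂ = 3.70000 − 28.44730·(3.70000 − 1.00000) / (28.44730 − (-9.28172)) = 3.70000 − (76.80772)/(37.72902) = 1.66423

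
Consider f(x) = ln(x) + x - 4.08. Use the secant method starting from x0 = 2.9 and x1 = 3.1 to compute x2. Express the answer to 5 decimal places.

f(2.9) = -0.1152893, f(3.1) = 0.1514021
x2 = 3.1000000 − 0.1514021·(3.1000000 − 2.9000000) / (0.1514021 − (-0.1152893)) = 3.1000000 − (0.0302804)/(0.2666914) = 2.9864589

2.98646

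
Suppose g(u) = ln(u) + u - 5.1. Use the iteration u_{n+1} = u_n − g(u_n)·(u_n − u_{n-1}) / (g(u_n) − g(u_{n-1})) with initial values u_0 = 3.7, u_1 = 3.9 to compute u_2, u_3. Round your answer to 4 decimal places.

g(3.7) = -0.091667, g(3.9) = 0.160977
u_2 = 3.900000 − 0.160977·(3.900000 − 3.700000) / (0.160977 − (-0.091667)) = 3.900000 − (0.032195)/(0.252644) = 3.772566
g(3.772566) = 0.000322
u_3 = 3.772566 − 0.000322·(3.772566 − 3.900000) / (0.000322 − 0.160977) = 3.772566 − (-0.000041)/(-0.160655) = 3.772311

3.7726, 3.7723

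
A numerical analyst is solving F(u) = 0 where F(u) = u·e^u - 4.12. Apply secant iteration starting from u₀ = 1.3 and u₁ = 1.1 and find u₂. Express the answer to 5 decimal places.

1.21128

F(1.3) = 0.6500857, F(1.1) = -0.8154174
u₂ = 1.1000000 − (-0.8154174)·(1.1000000 − 1.3000000) / (-0.8154174 − 0.6500857) = 1.1000000 − (0.1630835)/(-1.4655030) = 1.2112816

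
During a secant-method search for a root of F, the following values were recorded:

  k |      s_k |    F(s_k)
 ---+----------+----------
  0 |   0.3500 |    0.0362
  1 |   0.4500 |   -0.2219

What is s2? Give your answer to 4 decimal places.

s2 = 0.4500 − (-0.2219)·(0.4500 − 0.3500) / (-0.2219 − 0.0362)
   = 0.4500 − (-0.022190)/(-0.258100) = 0.364026

0.3640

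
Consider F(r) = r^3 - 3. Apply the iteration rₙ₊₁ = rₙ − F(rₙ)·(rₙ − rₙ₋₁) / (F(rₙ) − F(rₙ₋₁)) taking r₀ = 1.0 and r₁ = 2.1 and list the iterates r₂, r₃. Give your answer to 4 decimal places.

1.2663, 1.3781

F(1.0) = -2.000000, F(2.1) = 6.261000
r₂ = 2.100000 − 6.261000·(2.100000 − 1.000000) / (6.261000 − (-2.000000)) = 2.100000 − (6.887100)/(8.261000) = 1.266312
F(1.266312) = -0.969412
r₃ = 1.266312 − (-0.969412)·(1.266312 − 2.100000) / (-0.969412 − 6.261000) = 1.266312 − (0.808188)/(-7.230412) = 1.378088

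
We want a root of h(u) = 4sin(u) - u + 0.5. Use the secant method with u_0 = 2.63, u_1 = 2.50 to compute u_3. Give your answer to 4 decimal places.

h(2.63) = -0.171734, h(2.50) = 0.393889
u_2 = 2.500000 − 0.393889·(2.500000 − 2.630000) / (0.393889 − (-0.171734)) = 2.500000 − (-0.051206)/(0.565622) = 2.590530
h(2.590530) = 0.003843
u_3 = 2.590530 − 0.003843·(2.590530 − 2.500000) / (0.003843 − 0.393889) = 2.590530 − (0.000348)/(-0.390045) = 2.591422

2.5914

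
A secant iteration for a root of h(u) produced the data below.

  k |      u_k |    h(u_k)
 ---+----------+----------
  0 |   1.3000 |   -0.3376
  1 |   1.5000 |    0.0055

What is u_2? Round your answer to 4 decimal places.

1.4968

u_2 = 1.5000 − 0.0055·(1.5000 − 1.3000) / (0.0055 − (-0.3376))
   = 1.5000 − (0.001100)/(0.343100) = 1.496794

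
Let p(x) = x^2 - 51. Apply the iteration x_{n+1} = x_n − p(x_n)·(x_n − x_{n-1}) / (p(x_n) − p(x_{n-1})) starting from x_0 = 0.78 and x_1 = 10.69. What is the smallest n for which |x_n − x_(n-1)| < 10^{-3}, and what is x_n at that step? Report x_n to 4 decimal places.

p(0.78) = -50.391600, p(10.69) = 63.276100
x_2 = 10.690000 − 63.276100·(9.910000)/(113.667700) = 5.173339;  |Δ| = 5.516661
p(5.173339) = -24.236562
x_3 = 5.173339 − (-24.236562)·(-5.516661)/(-87.512662) = 6.701174;  |Δ| = 1.527835
p(6.701174) = -6.094267
x_4 = 6.701174 − (-6.094267)·(1.527835)/(18.142295) = 7.214396;  |Δ| = 0.513223
p(7.214396) = 1.047517
x_5 = 7.214396 − 1.047517·(0.513223)/(7.141784) = 7.139120;  |Δ| = 0.075277
p(7.139120) = -0.032967
x_6 = 7.139120 − (-0.032967)·(-0.075277)/(-1.080484) = 7.141417;  |Δ| = 0.002297
p(7.141417) = -0.000168
x_7 = 7.141417 − (-0.000168)·(0.002297)/(0.032799) = 7.141428;  |Δ| = 0.000012
|x_7 − x_6| = 0.000012 < 10^{-3}

n = 7, x_n = 7.1414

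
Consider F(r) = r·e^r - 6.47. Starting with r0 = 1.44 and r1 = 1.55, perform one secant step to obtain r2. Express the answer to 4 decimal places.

F(1.44) = -0.392198, F(1.55) = 0.832779
r2 = 1.550000 − 0.832779·(1.550000 − 1.440000) / (0.832779 − (-0.392198)) = 1.550000 − (0.091606)/(1.224977) = 1.475218

1.4752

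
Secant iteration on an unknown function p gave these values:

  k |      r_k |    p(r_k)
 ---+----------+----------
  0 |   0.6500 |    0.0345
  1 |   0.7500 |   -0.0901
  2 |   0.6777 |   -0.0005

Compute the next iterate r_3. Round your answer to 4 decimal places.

r_3 = 0.6777 − (-0.0005)·(0.6777 − 0.7500) / (-0.0005 − (-0.0901))
   = 0.6777 − (0.000036)/(0.089600) = 0.677297

0.6773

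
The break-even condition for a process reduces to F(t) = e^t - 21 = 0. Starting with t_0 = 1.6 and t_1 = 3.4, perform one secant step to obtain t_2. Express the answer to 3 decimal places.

2.755

F(1.6) = -16.04697, F(3.4) = 8.96410
t_2 = 3.40000 − 8.96410·(3.40000 − 1.60000) / (8.96410 − (-16.04697)) = 3.40000 − (16.13538)/(25.01107) = 2.75487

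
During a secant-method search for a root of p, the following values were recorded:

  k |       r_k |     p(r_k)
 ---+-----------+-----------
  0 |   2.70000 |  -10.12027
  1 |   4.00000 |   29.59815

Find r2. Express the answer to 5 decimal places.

3.03124

r2 = 4.00000 − 29.59815·(4.00000 − 2.70000) / (29.59815 − (-10.12027))
   = 4.00000 − (38.4775950)/(39.7184200) = 3.0312405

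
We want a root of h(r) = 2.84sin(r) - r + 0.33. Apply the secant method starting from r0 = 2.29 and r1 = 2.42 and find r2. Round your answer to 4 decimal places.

2.3488

h(2.29) = 0.176619, h(2.42) = -0.213949
r2 = 2.420000 − (-0.213949)·(2.420000 − 2.290000) / (-0.213949 − 0.176619) = 2.420000 − (-0.027813)/(-0.390568) = 2.348787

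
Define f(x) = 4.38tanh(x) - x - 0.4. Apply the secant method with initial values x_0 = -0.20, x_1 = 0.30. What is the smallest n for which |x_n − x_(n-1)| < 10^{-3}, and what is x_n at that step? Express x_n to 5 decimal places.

f(-0.20) = -1.0645039, f(0.30) = 0.5759492
x_2 = 0.3000000 − 0.5759492·(0.5000000)/(1.6404531) = 0.1244542;  |Δ| = 0.1755458
f(0.1244542) = 0.0178582
x_3 = 0.1244542 − 0.0178582·(-0.1755458)/(-0.5580910) = 0.1188370;  |Δ| = 0.0056173
f(0.1188370) = -0.0007675
x_4 = 0.1188370 − (-0.0007675)·(-0.0056173)/(-0.0186257) = 0.1190684;  |Δ| = 0.0002315
|x_4 − x_3| = 0.0002315 < 10^{-3}

n = 4, x_n = 0.11907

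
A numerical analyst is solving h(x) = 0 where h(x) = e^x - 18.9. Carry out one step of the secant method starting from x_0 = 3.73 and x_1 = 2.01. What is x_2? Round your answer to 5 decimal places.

2.58491

h(3.73) = 22.7791082, h(2.01) = -11.4366827
x_2 = 2.0100000 − (-11.4366827)·(2.0100000 − 3.7300000) / (-11.4366827 − 22.7791082) = 2.0100000 − (19.6710942)/(-34.2157908) = 2.5849127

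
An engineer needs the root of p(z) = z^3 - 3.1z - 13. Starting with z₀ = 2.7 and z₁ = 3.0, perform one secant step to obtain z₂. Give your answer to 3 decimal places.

p(2.7) = -1.68700, p(3.0) = 4.70000
z₂ = 3.00000 − 4.70000·(3.00000 − 2.70000) / (4.70000 − (-1.68700)) = 3.00000 − (1.41000)/(6.38700) = 2.77924

2.779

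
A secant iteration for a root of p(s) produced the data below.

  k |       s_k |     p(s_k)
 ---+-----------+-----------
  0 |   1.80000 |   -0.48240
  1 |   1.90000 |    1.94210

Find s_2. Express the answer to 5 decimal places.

1.81990

s_2 = 1.90000 − 1.94210·(1.90000 − 1.80000) / (1.94210 − (-0.48240))
   = 1.90000 − (0.1942100)/(2.4245000) = 1.8198969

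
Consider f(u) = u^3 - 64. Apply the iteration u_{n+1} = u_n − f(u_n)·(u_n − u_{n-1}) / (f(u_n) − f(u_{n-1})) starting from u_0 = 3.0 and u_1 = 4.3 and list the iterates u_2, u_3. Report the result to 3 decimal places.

3.916, 3.994

f(3.0) = -37.00000, f(4.3) = 15.50700
u_2 = 4.30000 − 15.50700·(4.30000 − 3.00000) / (15.50700 − (-37.00000)) = 4.30000 − (20.15910)/(52.50700) = 3.91607
f(3.91607) = -3.94478
u_3 = 3.91607 − (-3.94478)·(3.91607 − 4.30000) / (-3.94478 − 15.50700) = 3.91607 − (1.51452)/(-19.45178) = 3.99393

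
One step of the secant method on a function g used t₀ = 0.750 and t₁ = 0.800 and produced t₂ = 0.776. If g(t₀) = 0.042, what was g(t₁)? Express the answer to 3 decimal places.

-0.039

The secant line through (0.750, 0.042) and (0.800, g(t₁)) crosses zero at t₂ = 0.776.
So (0.750, 0.042), (0.800, g(t₁)), (0.776, 0) are collinear:
g(t₁) = 0.042 · (0.800 − 0.776) / (0.750 − 0.776) = 0.042 · (0.02400)/(-0.02600) = -0.03877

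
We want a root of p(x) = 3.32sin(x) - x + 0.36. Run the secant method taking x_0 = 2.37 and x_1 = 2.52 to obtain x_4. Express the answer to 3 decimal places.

p(2.37) = 0.30496, p(2.52) = -0.22666
x_2 = 2.52000 − (-0.22666)·(2.52000 − 2.37000) / (-0.22666 − 0.30496) = 2.52000 − (-0.03400)/(-0.53162) = 2.45605
p(2.45605) = 0.00583
x_3 = 2.45605 − 0.00583·(2.45605 − 2.52000) / (0.00583 − (-0.22666)) = 2.45605 − (-0.00037)/(0.23249) = 2.45765
p(2.45765) = 0.00010
x_4 = 2.45765 − 0.00010·(2.45765 − 2.45605) / (0.00010 − 0.00583) = 2.45765 − (0.00000)/(-0.00573) = 2.45768

2.458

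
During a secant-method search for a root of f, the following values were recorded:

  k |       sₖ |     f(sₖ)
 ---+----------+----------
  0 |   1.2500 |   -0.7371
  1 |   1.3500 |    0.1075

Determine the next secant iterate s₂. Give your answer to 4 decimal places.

1.3373

s₂ = 1.3500 − 0.1075·(1.3500 − 1.2500) / (0.1075 − (-0.7371))
   = 1.3500 − (0.010750)/(0.844600) = 1.337272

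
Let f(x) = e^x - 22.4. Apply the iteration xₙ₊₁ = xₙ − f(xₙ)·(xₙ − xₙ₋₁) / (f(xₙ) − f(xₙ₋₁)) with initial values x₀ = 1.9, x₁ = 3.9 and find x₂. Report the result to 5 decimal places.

2.63574

f(1.9) = -15.7141056, f(3.9) = 27.0024491
x₂ = 3.9000000 − 27.0024491·(3.9000000 − 1.9000000) / (27.0024491 − (-15.7141056)) = 3.9000000 − (54.0048982)/(42.7165547) = 2.6357384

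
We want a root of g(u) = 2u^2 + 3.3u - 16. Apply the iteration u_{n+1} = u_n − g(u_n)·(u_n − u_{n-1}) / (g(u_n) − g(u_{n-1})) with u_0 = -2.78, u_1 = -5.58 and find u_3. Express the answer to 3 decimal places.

g(-2.78) = -9.71720, g(-5.58) = 27.85880
u_2 = -5.58000 − 27.85880·(-5.58000 − (-2.78000)) / (27.85880 − (-9.71720)) = -5.58000 − (-78.00464)/(37.57600) = -3.50408
g(-3.50408) = -3.00627
u_3 = -3.50408 − (-3.00627)·(-3.50408 − (-5.58000)) / (-3.00627 − 27.85880) = -3.50408 − (-6.24077)/(-30.86507) = -3.70628

-3.706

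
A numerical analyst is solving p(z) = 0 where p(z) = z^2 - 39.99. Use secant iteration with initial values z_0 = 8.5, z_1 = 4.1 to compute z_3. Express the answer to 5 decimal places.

6.40884

p(8.5) = 32.2600000, p(4.1) = -23.1800000
z_2 = 4.1000000 − (-23.1800000)·(4.1000000 − 8.5000000) / (-23.1800000 − 32.2600000) = 4.1000000 − (101.9920000)/(-55.4400000) = 5.9396825
p(5.9396825) = -4.7101713
z_3 = 5.9396825 − (-4.7101713)·(5.9396825 − 4.1000000) / (-4.7101713 − (-23.1800000)) = 5.9396825 − (-8.6652200)/(18.4698287) = 6.4088379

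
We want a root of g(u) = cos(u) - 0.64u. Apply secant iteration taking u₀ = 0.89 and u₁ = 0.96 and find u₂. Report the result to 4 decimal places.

g(0.89) = 0.059812, g(0.96) = -0.040880
u₂ = 0.960000 − (-0.040880)·(0.960000 − 0.890000) / (-0.040880 − 0.059812) = 0.960000 − (-0.002862)/(-0.100692) = 0.931581

0.9316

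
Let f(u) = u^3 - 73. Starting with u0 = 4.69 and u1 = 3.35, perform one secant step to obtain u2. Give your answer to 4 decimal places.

4.0736

f(4.69) = 30.161709, f(3.35) = -35.404625
u2 = 3.350000 − (-35.404625)·(3.350000 − 4.690000) / (-35.404625 − 30.161709) = 3.350000 − (47.442198)/(-65.566334) = 4.073576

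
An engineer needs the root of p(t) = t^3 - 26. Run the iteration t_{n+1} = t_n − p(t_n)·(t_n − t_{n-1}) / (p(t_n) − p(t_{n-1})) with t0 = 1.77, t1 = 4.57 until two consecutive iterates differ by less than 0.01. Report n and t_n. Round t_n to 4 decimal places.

n = 6, t_n = 2.9624

p(1.77) = -20.454767, p(4.57) = 69.443993
t2 = 4.570000 − 69.443993·(2.800000)/(89.898760) = 2.407087;  |Δ| = 2.162913
p(2.407087) = -12.053172
t3 = 2.407087 − (-12.053172)·(-2.162913)/(-81.497165) = 2.726975;  |Δ| = 0.319888
p(2.726975) = -5.721141
t4 = 2.726975 − (-5.721141)·(0.319888)/(6.332031) = 3.016001;  |Δ| = 0.289026
p(3.016001) = 1.434348
t5 = 3.016001 − 1.434348·(0.289026)/(7.155489) = 2.958065;  |Δ| = 0.057937
p(2.958065) = -0.116494
t6 = 2.958065 − (-0.116494)·(-0.057937)/(-1.550843) = 2.962417;  |Δ| = 0.004352
|t6 − t5| = 0.004352 < 0.01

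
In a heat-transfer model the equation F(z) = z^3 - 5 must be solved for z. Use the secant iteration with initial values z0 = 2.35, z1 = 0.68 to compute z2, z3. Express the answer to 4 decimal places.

F(2.35) = 7.977875, F(0.68) = -4.685568
z2 = 0.680000 − (-4.685568)·(0.680000 − 2.350000) / (-4.685568 − 7.977875) = 0.680000 − (7.824899)/(-12.663443) = 1.297912
F(1.297912) = -2.813567
z3 = 1.297912 − (-2.813567)·(1.297912 − 0.680000) / (-2.813567 − (-4.685568)) = 1.297912 − (-1.738538)/(1.872001) = 2.226618

1.2979, 2.2266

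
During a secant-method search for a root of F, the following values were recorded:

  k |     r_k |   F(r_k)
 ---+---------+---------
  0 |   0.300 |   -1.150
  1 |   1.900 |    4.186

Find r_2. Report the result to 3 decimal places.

r_2 = 1.900 − 4.186·(1.900 − 0.300) / (4.186 − (-1.150))
   = 1.900 − (6.69760)/(5.33600) = 0.64483

0.645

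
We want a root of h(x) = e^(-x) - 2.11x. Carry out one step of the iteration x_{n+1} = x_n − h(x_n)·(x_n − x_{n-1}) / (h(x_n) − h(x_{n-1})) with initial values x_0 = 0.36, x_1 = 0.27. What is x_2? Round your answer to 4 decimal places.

0.3382

h(0.36) = -0.061924, h(0.27) = 0.193679
x_2 = 0.270000 − 0.193679·(0.270000 − 0.360000) / (0.193679 − (-0.061924)) = 0.270000 − (-0.017431)/(0.255603) = 0.338196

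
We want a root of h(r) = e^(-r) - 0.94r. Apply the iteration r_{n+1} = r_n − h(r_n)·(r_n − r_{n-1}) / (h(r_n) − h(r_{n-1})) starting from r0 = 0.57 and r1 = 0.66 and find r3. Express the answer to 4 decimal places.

0.5898

h(0.57) = 0.029725, h(0.66) = -0.103549
r2 = 0.660000 − (-0.103549)·(0.660000 − 0.570000) / (-0.103549 − 0.029725) = 0.660000 − (-0.009319)/(-0.133274) = 0.590074
h(0.590074) = -0.000383
r3 = 0.590074 − (-0.000383)·(0.590074 − 0.660000) / (-0.000383 − (-0.103549)) = 0.590074 − (0.000027)/(0.103166) = 0.589814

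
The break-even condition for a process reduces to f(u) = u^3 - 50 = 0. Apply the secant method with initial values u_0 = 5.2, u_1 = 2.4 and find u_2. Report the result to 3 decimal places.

f(5.2) = 90.60800, f(2.4) = -36.17600
u_2 = 2.40000 − (-36.17600)·(2.40000 − 5.20000) / (-36.17600 − 90.60800) = 2.40000 − (101.29280)/(-126.78400) = 3.19894

3.199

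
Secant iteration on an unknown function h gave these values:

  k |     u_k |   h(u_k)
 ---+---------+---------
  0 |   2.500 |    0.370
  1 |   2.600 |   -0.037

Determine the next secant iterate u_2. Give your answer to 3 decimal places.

2.591

u_2 = 2.600 − (-0.037)·(2.600 − 2.500) / (-0.037 − 0.370)
   = 2.600 − (-0.00370)/(-0.40700) = 2.59091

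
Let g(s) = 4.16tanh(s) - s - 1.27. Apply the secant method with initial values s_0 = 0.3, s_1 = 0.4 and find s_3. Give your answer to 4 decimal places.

g(0.3) = -0.358140, g(0.4) = -0.089412
s_2 = 0.400000 − (-0.089412)·(0.400000 − 0.300000) / (-0.089412 − (-0.358140)) = 0.400000 − (-0.008941)/(0.268727) = 0.433273
g(0.433273) = -0.005774
s_3 = 0.433273 − (-0.005774)·(0.433273 − 0.400000) / (-0.005774 − (-0.089412)) = 0.433273 − (-0.000192)/(0.083638) = 0.435569

0.4356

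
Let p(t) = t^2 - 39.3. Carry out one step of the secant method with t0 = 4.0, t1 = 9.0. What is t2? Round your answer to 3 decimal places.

5.792

p(4.0) = -23.30000, p(9.0) = 41.70000
t2 = 9.00000 − 41.70000·(9.00000 − 4.00000) / (41.70000 − (-23.30000)) = 9.00000 − (208.50000)/(65.00000) = 5.79231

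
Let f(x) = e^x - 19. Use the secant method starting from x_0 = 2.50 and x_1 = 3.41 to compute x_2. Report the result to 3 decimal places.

f(2.50) = -6.81751, f(3.41) = 11.26524
x_2 = 3.41000 − 11.26524·(3.41000 − 2.50000) / (11.26524 − (-6.81751)) = 3.41000 − (10.25137)/(18.08275) = 2.84309

2.843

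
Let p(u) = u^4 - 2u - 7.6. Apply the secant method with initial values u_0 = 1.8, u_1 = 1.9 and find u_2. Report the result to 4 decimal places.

1.8301

p(1.8) = -0.702400, p(1.9) = 1.632100
u_2 = 1.900000 − 1.632100·(1.900000 − 1.800000) / (1.632100 − (-0.702400)) = 1.900000 − (0.163210)/(2.334500) = 1.830088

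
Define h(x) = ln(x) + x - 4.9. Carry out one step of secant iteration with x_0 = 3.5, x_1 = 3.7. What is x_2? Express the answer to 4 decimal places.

h(3.5) = -0.147237, h(3.7) = 0.108333
x_2 = 3.700000 − 0.108333·(3.700000 − 3.500000) / (0.108333 − (-0.147237)) = 3.700000 − (0.021667)/(0.255570) = 3.615223

3.6152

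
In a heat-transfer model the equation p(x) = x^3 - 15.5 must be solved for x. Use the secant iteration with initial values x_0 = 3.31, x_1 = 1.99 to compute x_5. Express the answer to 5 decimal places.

p(3.31) = 20.7646910, p(1.99) = -7.6194010
x_2 = 1.9900000 − (-7.6194010)·(1.9900000 − 3.3100000) / (-7.6194010 − 20.7646910) = 1.9900000 − (10.0576093)/(-28.3840920) = 2.3443397
p(2.3443397) = -2.6156771
x_3 = 2.3443397 − (-2.6156771)·(2.3443397 − 1.9900000) / (-2.6156771 − (-7.6194010)) = 2.3443397 − (-0.9268381)/(5.0037239) = 2.5295693
p(2.5295693) = 0.6860082
x_4 = 2.5295693 − 0.6860082·(2.5295693 − 2.3443397) / (0.6860082 − (-2.6156771)) = 2.5295693 − (0.1270691)/(3.3016853) = 2.4910832
p(2.4910832) = -0.0415945
x_5 = 2.4910832 − (-0.0415945)·(2.4910832 − 2.5295693) / (-0.0415945 − 0.6860082) = 2.4910832 − (0.0016008)/(-0.7276027) = 2.4932833

2.49328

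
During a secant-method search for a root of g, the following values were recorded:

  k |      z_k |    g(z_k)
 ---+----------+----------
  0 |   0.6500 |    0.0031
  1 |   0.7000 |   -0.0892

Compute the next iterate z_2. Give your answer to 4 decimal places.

0.6517

z_2 = 0.7000 − (-0.0892)·(0.7000 − 0.6500) / (-0.0892 − 0.0031)
   = 0.7000 − (-0.004460)/(-0.092300) = 0.651679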